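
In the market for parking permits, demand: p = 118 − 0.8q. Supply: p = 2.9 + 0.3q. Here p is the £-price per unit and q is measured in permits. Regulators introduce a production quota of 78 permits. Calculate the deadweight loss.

£390.22

Competitive equilibrium: 118 − 0.8q = 2.9 + 0.3q → q* = 104.6364, p* = 34.2909.
At q = 78: demand price = 118 − 0.8·78 = 55.6; supply price = 2.9 + 0.3·78 = 26.3.
Δq = 104.6364 − 78 = 26.6364; wedge = 55.6 − 26.3 = 29.3.
Deadweight loss = ½ × 26.6364 × 29.3 = £390.22.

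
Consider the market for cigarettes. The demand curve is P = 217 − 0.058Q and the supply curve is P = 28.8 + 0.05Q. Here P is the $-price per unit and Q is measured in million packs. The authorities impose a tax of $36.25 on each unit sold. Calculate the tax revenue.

Competitive equilibrium: 217 − 0.058Q = 28.8 + 0.05Q → Q* = 1742.59259, P* = 115.92963.
With the tax, the buyer price exceeds the seller price by 36.25: (217 − 0.058Q) − (28.8 + 0.05Q) = 36.25 → Q' = 1406.94444.
Tax revenue = 36.25 × 1406.94444 = $51001.74 million.

$51001.74 million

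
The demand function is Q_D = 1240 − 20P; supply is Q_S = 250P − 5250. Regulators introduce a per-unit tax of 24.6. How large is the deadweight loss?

5603.33

In inverse form: demand P = 62 − 0.05Q, supply P = 21 + 0.004Q.
Competitive equilibrium: 62 − 0.05Q = 21 + 0.004Q → Q* = 759.2593, P* = 24.037.
With the tax, the buyer price exceeds the seller price by 24.6: (62 − 0.05Q) − (21 + 0.004Q) = 24.6 → Q' = 303.7037.
ΔQ = 759.2593 − 303.7037 = 455.5556; the wedge equals the tax, 24.6.
The triangle = ½ × 455.5556 × 24.6 = 5603.33.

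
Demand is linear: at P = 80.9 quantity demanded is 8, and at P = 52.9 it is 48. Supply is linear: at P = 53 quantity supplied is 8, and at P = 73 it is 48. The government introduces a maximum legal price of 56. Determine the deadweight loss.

178.54

Demand slope = (52.9 − 80.9)/(48 − 8) = −0.7, so P = 86.5 − 0.7Q.
Supply slope = (73 − 53)/(48 − 8) = 0.5, so P = 49 + 0.5Q.
Competitive equilibrium: 86.5 − 0.7Q = 49 + 0.5Q → Q* = 31.25, P* = 64.625.
At the ceiling P = 56, quantity supplied = (56 − 49)/0.5 = 14.
Willingness to pay at Q' = 14: 86.5 − 0.7·14 = 76.7.
ΔQ = 31.25 − 14 = 17.25; wedge = 76.7 − 56 = 20.7.
Deadweight loss = ½ × 17.25 × 20.7 = 178.54.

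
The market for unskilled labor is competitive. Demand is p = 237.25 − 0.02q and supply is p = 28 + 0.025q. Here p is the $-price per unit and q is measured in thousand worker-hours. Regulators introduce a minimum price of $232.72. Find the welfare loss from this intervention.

$440265.43 thousand

Competitive equilibrium: 237.25 − 0.02q = 28 + 0.025q → q* = 4650, p* = 144.25.
At the floor p = 232.72, quantity demanded = (237.25 − 232.72)/0.02 = 226.5.
Sellers' marginal cost at q' = 226.5: 28 + 0.025·226.5 = 33.6625.
Δq = 4650 − 226.5 = 4423.5; wedge = 232.72 − 33.6625 = 199.0575.
Welfare loss = ½ × 4423.5 × 199.0575 = $440265.43 thousand.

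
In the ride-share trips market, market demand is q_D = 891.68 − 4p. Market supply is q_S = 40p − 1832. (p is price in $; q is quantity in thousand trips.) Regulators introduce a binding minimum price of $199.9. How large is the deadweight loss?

$41895.70 thousand

In inverse form: demand p = 222.92 − 0.25q, supply p = 45.8 + 0.025q.
Competitive equilibrium: 222.92 − 0.25q = 45.8 + 0.025q → q* = 644.07273, p* = 61.90182.
At the floor p = 199.9, quantity demanded = (222.92 − 199.9)/0.25 = 92.08.
Sellers' marginal cost at q' = 92.08: 45.8 + 0.025·92.08 = 48.102.
Δq = 644.07273 − 92.08 = 551.99273; wedge = 199.9 − 48.102 = 151.798.
Deadweight loss = ½ × 551.99273 × 151.798 = $41895.70 thousand.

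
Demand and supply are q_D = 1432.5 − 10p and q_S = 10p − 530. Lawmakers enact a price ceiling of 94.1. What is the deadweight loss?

162.01

In inverse form: demand p = 143.25 − 0.1q, supply p = 53 + 0.1q.
Competitive equilibrium: 143.25 − 0.1q = 53 + 0.1q → q* = 451.25, p* = 98.125.
At the ceiling p = 94.1, quantity supplied = (94.1 − 53)/0.1 = 411.
Willingness to pay at q' = 411: 143.25 − 0.1·411 = 102.15.
Δq = 451.25 − 411 = 40.25; wedge = 102.15 − 94.1 = 8.05.
The triangle = ½ × 40.25 × 8.05 = 162.01.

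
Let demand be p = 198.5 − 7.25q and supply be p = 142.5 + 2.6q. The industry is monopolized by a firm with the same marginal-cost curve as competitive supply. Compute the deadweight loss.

28.61

Competitive equilibrium: 198.5 − 7.25q = 142.5 + 2.6q → q* = 5.6853, p* = 157.2817.
Marginal revenue: MR = 198.5 − 14.5q. Set MR = MC: 198.5 − 14.5q = 142.5 + 2.6q → q_m = 3.2749.
Price p_m = 198.5 − 7.25·3.2749 = 174.757; MC(q_m) = 142.5 + 2.6·3.2749 = 151.0147.
Competitive q* = 5.6853, so Δq = 2.4104; wedge = 174.757 − 151.0147 = 23.7423.
Deadweight loss = ½ × 2.4104 × 23.7423 = 28.61.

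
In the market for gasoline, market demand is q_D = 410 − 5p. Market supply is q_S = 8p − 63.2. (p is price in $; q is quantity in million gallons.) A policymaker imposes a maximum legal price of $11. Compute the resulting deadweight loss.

In inverse form: demand p = 82 − 0.2q, supply p = 7.9 + 0.125q.
Competitive equilibrium: 82 − 0.2q = 7.9 + 0.125q → q* = 228, p* = 36.4.
At the ceiling p = 11, quantity supplied = (11 − 7.9)/0.125 = 24.8.
Willingness to pay at q' = 24.8: 82 − 0.2·24.8 = 77.04.
Δq = 228 − 24.8 = 203.2; wedge = 77.04 − 11 = 66.04.
Welfare loss = ½ × 203.2 × 66.04 = $6709.664 million.

$6709.664 million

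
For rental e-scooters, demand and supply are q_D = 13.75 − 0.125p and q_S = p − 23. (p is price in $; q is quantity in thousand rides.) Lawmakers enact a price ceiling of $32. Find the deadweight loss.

$2 thousand

In inverse form: demand p = 110 − 8q, supply p = 23 + q.
Competitive equilibrium: 110 − 8q = 23 + q → q* = 9.6667, p* = 32.6667.
At the ceiling p = 32, quantity supplied = (32 − 23)/1 = 9.
Willingness to pay at q' = 9: 110 − 8·9 = 38.
Δq = 9.6667 − 9 = 0.6667; wedge = 38 − 32 = 6.
The triangle = ½ × 0.6667 × 6 = $2 thousand.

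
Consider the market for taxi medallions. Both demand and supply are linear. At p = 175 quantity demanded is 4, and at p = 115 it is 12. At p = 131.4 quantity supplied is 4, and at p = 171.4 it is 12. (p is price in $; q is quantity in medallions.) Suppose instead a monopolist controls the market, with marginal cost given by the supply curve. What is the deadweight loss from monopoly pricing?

$49.28

Demand slope = (115 − 175)/(12 − 4) = −7.5, so p = 205 − 7.5q.
Supply slope = (171.4 − 131.4)/(12 − 4) = 5, so p = 111.4 + 5q.
Competitive equilibrium: 205 − 7.5q = 111.4 + 5q → q* = 7.488, p* = 148.84.
Marginal revenue: MR = 205 − 15q. Set MR = MC: 205 − 15q = 111.4 + 5q → q_m = 4.68.
Price p_m = 205 − 7.5·4.68 = 169.9; MC(q_m) = 111.4 + 5·4.68 = 134.8.
Competitive q* = 7.488, so Δq = 2.808; wedge = 169.9 − 134.8 = 35.1.
Welfare loss = ½ × 2.808 × 35.1 = $49.28.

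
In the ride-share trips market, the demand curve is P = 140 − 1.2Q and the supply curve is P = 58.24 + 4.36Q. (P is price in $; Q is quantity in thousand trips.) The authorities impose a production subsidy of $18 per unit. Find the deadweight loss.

Competitive equilibrium: 140 − 1.2Q = 58.24 + 4.36Q → Q* = 14.705, P* = 122.354.
The subsidy lowers effective supply by 18: P = 40.24 + 4.36Q.
New quantity: 140 − 1.2Q = 40.24 + 4.36Q → Q' = 17.9424.
Overproduction ΔQ = 17.9424 − 14.705 = 3.2374; wedge = subsidy = 18.
Deadweight loss = ½ × 3.2374 × 18 = $29.14 thousand.

$29.14 thousand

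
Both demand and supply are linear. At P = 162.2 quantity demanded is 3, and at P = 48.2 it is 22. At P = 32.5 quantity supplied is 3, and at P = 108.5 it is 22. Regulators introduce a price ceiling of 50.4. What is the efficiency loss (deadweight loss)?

Demand slope = (48.2 − 162.2)/(22 − 3) = −6, so P = 180.2 − 6Q.
Supply slope = (108.5 − 32.5)/(22 − 3) = 4, so P = 20.5 + 4Q.
Competitive equilibrium: 180.2 − 6Q = 20.5 + 4Q → Q* = 15.97, P* = 84.38.
At the ceiling P = 50.4, quantity supplied = (50.4 − 20.5)/4 = 7.475.
Willingness to pay at Q' = 7.475: 180.2 − 6·7.475 = 135.35.
ΔQ = 15.97 − 7.475 = 8.495; wedge = 135.35 − 50.4 = 84.95.
Deadweight loss = ½ × 8.495 × 84.95 = 360.83.

360.83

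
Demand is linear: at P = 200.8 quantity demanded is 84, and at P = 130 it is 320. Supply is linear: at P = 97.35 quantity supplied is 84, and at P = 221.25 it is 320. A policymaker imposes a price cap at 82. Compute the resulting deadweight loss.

Demand slope = (130 − 200.8)/(320 − 84) = −0.3, so P = 226 − 0.3Q.
Supply slope = (221.25 − 97.35)/(320 − 84) = 0.525, so P = 53.25 + 0.525Q.
Competitive equilibrium: 226 − 0.3Q = 53.25 + 0.525Q → Q* = 209.3939, P* = 163.1818.
At the ceiling P = 82, quantity supplied = (82 − 53.25)/0.525 = 54.7619.
Willingness to pay at Q' = 54.7619: 226 − 0.3·54.7619 = 209.5714.
ΔQ = 209.3939 − 54.7619 = 154.632; wedge = 209.5714 − 82 = 127.5714.
Deadweight loss = ½ × 154.632 × 127.5714 = 9863.31.

9863.31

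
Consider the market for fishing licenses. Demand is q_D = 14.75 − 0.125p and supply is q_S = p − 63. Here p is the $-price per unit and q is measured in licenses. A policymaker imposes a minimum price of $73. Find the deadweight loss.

In inverse form: demand p = 118 − 8q, supply p = 63 + q.
Competitive equilibrium: 118 − 8q = 63 + q → q* = 6.1111, p* = 69.1111.
At the floor p = 73, quantity demanded = (118 − 73)/8 = 5.625.
Sellers' marginal cost at q' = 5.625: 63 + 1·5.625 = 68.625.
Δq = 6.1111 − 5.625 = 0.4861; wedge = 73 − 68.625 = 4.375.
Welfare loss = ½ × 0.4861 × 4.375 = $1.06.

$1.06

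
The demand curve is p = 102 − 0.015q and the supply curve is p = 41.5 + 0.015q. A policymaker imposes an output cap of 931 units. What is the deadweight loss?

17680.08

Competitive equilibrium: 102 − 0.015q = 41.5 + 0.015q → q* = 2016.6667, p* = 71.75.
At q = 931: demand price = 102 − 0.015·931 = 88.035; supply price = 41.5 + 0.015·931 = 55.465.
Δq = 2016.6667 − 931 = 1085.6667; wedge = 88.035 − 55.465 = 32.57.
Welfare loss = ½ × 1085.6667 × 32.57 = 17680.08.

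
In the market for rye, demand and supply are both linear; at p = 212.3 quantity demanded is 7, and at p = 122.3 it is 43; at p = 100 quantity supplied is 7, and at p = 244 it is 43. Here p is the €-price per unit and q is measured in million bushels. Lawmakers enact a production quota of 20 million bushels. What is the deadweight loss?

Demand slope = (122.3 − 212.3)/(43 − 7) = −2.5, so p = 229.8 − 2.5q.
Supply slope = (244 − 100)/(43 − 7) = 4, so p = 72 + 4q.
Competitive equilibrium: 229.8 − 2.5q = 72 + 4q → q* = 24.2769, p* = 169.1077.
At q = 20: demand price = 229.8 − 2.5·20 = 179.8; supply price = 72 + 4·20 = 152.
Δq = 24.2769 − 20 = 4.2769; wedge = 179.8 − 152 = 27.8.
DWL = ½ × 4.2769 × 27.8 = €59.45 million.

€59.45 million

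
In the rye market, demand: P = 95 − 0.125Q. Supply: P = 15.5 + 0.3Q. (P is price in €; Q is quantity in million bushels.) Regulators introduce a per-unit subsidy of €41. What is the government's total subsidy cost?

Competitive equilibrium: 95 − 0.125Q = 15.5 + 0.3Q → Q* = 187.0588, P* = 71.6176.
The subsidy lowers effective supply by 41: P = 0.3Q − 25.5.
New quantity: 95 − 0.125Q = 0.3Q − 25.5 → Q' = 283.5294.
Total subsidy cost = 41 × 283.5294 = €11624.71 million.

€11624.71 million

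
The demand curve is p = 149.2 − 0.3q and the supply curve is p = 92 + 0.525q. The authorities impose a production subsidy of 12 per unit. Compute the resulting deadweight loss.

Competitive equilibrium: 149.2 − 0.3q = 92 + 0.525q → q* = 69.3333, p* = 128.4.
The subsidy lowers effective supply by 12: p = 80 + 0.525q.
New quantity: 149.2 − 0.3q = 80 + 0.525q → q' = 83.8788.
Overproduction Δq = 83.8788 − 69.3333 = 14.5455; wedge = subsidy = 12.
Deadweight loss = ½ × 14.5455 × 12 = 87.27.

87.27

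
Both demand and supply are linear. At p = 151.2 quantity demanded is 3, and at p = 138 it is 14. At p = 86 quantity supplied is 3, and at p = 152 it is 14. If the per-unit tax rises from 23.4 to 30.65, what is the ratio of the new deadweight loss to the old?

1.716

Demand slope = (138 − 151.2)/(14 − 3) = −1.2, so p = 154.8 − 1.2q.
Supply slope = (152 − 86)/(14 − 3) = 6, so p = 68 + 6q.
Competitive equilibrium: 154.8 − 1.2q = 68 + 6q → q* = 12.0556, p* = 140.3333.
For a per-unit tax t: Δq = t/7.2, so DWL = ½·t·(t/7.2) = t²/14.4.
At t = 23.4: DWL = 38.025. At t = 30.65: DWL = 65.238.
Ratio = (30.65/23.4)² = 1.716.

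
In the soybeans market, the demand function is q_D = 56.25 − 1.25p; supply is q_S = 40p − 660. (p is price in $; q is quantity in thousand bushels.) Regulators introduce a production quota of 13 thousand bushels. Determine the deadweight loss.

In inverse form: demand p = 45 − 0.8q, supply p = 16.5 + 0.025q.
Competitive equilibrium: 45 − 0.8q = 16.5 + 0.025q → q* = 34.5455, p* = 17.3636.
At q = 13: demand price = 45 − 0.8·13 = 34.6; supply price = 16.5 + 0.025·13 = 16.825.
Δq = 34.5455 − 13 = 21.5455; wedge = 34.6 − 16.825 = 17.775.
DWL = ½ × 21.5455 × 17.775 = $191.49 thousand.

$191.49 thousand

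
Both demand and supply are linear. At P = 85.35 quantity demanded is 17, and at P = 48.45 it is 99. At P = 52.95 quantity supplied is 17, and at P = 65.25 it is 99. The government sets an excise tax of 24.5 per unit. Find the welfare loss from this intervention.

Demand slope = (48.45 − 85.35)/(99 − 17) = −0.45, so P = 93 − 0.45Q.
Supply slope = (65.25 − 52.95)/(99 − 17) = 0.15, so P = 50.4 + 0.15Q.
Competitive equilibrium: 93 − 0.45Q = 50.4 + 0.15Q → Q* = 71, P* = 61.05.
With the tax, the buyer price exceeds the seller price by 24.5: (93 − 0.45Q) − (50.4 + 0.15Q) = 24.5 → Q' = 30.1667.
ΔQ = 71 − 30.1667 = 40.8333; the wedge equals the tax, 24.5.
DWL = ½ × 40.8333 × 24.5 = 500.21.

500.21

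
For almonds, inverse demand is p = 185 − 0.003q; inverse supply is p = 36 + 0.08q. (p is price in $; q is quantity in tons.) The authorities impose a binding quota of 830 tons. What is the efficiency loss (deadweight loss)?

$38660.31

Competitive equilibrium: 185 − 0.003q = 36 + 0.08q → q* = 1795.1807, p* = 179.6145.
At q = 830: demand price = 185 − 0.003·830 = 182.51; supply price = 36 + 0.08·830 = 102.4.
Δq = 1795.1807 − 830 = 965.1807; wedge = 182.51 − 102.4 = 80.11.
DWL = ½ × 965.1807 × 80.11 = $38660.31.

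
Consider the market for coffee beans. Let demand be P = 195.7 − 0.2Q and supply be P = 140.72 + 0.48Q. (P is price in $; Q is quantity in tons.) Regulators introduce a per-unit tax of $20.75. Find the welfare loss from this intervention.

$316.59

Competitive equilibrium: 195.7 − 0.2Q = 140.72 + 0.48Q → Q* = 80.8529, P* = 179.5294.
With the tax, the buyer price exceeds the seller price by 20.75: (195.7 − 0.2Q) − (140.72 + 0.48Q) = 20.75 → Q' = 50.3382.
ΔQ = 80.8529 − 50.3382 = 30.5147; the wedge equals the tax, 20.75.
Welfare loss = ½ × 30.5147 × 20.75 = $316.59.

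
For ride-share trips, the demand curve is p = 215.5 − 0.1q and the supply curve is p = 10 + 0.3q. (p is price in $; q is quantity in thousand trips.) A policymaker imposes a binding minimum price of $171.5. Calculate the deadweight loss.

Competitive equilibrium: 215.5 − 0.1q = 10 + 0.3q → q* = 513.75, p* = 164.125.
At the floor p = 171.5, quantity demanded = (215.5 − 171.5)/0.1 = 440.
Sellers' marginal cost at q' = 440: 10 + 0.3·440 = 142.
Δq = 513.75 − 440 = 73.75; wedge = 171.5 − 142 = 29.5.
Deadweight loss = ½ × 73.75 × 29.5 = $1087.81 thousand.

$1087.81 thousand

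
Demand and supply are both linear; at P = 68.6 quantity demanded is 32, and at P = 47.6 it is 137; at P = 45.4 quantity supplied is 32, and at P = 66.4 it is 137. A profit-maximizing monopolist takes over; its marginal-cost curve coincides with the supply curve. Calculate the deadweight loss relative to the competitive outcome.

180

Demand slope = (47.6 − 68.6)/(137 − 32) = −0.2, so P = 75 − 0.2Q.
Supply slope = (66.4 − 45.4)/(137 − 32) = 0.2, so P = 39 + 0.2Q.
Competitive equilibrium: 75 − 0.2Q = 39 + 0.2Q → Q* = 90, P* = 57.
Marginal revenue: MR = 75 − 0.4Q. Set MR = MC: 75 − 0.4Q = 39 + 0.2Q → Q_m = 60.
Price P_m = 75 − 0.2·60 = 63; MC(Q_m) = 39 + 0.2·60 = 51.
Competitive Q* = 90, so ΔQ = 30; wedge = 63 − 51 = 12.
Welfare loss = ½ × 30 × 12 = 180.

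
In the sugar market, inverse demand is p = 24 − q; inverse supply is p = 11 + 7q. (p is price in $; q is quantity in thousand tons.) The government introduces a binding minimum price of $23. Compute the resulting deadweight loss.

$1.56 thousand

Competitive equilibrium: 24 − q = 11 + 7q → q* = 1.625, p* = 22.375.
At the floor p = 23, quantity demanded = (24 − 23)/1 = 1.
Sellers' marginal cost at q' = 1: 11 + 7·1 = 18.
Δq = 1.625 − 1 = 0.625; wedge = 23 − 18 = 5.
Welfare loss = ½ × 0.625 × 5 = $1.56 thousand.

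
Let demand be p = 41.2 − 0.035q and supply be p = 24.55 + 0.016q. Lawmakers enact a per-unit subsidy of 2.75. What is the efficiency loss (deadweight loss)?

Competitive equilibrium: 41.2 − 0.035q = 24.55 + 0.016q → q* = 326.4706, p* = 29.7735.
The subsidy lowers effective supply by 2.75: p = 21.8 + 0.016q.
New quantity: 41.2 − 0.035q = 21.8 + 0.016q → q' = 380.3922.
Overproduction Δq = 380.3922 − 326.4706 = 53.9216; wedge = subsidy = 2.75.
The triangle = ½ × 53.9216 × 2.75 = 74.14.

74.14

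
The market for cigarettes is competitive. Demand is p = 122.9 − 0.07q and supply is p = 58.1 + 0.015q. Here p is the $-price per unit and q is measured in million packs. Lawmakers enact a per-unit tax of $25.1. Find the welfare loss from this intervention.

$3705.94 million

Competitive equilibrium: 122.9 − 0.07q = 58.1 + 0.015q → q* = 762.3529, p* = 69.5353.
With the tax, the buyer price exceeds the seller price by 25.1: (122.9 − 0.07q) − (58.1 + 0.015q) = 25.1 → q' = 467.0588.
Δq = 762.3529 − 467.0588 = 295.2941; the wedge equals the tax, 25.1.
The triangle = ½ × 295.2941 × 25.1 = $3705.94 million.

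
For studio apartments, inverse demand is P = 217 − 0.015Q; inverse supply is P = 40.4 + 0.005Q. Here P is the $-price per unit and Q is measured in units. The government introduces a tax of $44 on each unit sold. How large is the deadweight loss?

Competitive equilibrium: 217 − 0.015Q = 40.4 + 0.005Q → Q* = 8830, P* = 84.55.
With the tax, the buyer price exceeds the seller price by 44: (217 − 0.015Q) − (40.4 + 0.005Q) = 44 → Q' = 6630.
ΔQ = 8830 − 6630 = 2200; the wedge equals the tax, 44.
The triangle = ½ × 2200 × 44 = $48400.

$48400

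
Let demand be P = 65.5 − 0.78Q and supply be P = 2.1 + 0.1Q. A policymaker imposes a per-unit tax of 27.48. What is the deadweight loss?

Competitive equilibrium: 65.5 − 0.78Q = 2.1 + 0.1Q → Q* = 72.0455, P* = 9.3045.
With the tax, the buyer price exceeds the seller price by 27.48: (65.5 − 0.78Q) − (2.1 + 0.1Q) = 27.48 → Q' = 40.8182.
ΔQ = 72.0455 − 40.8182 = 31.2273; the wedge equals the tax, 27.48.
The triangle = ½ × 31.2273 × 27.48 = 429.06.

429.06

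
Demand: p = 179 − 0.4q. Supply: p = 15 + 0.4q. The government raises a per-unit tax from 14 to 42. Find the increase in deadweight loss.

980

Competitive equilibrium: 179 − 0.4q = 15 + 0.4q → q* = 205, p* = 97.
For a per-unit tax t: Δq = t/0.8, so DWL = ½·t·(t/0.8) = t²/1.6.
At t = 14: DWL = 122.5. At t = 42: DWL = 1102.5.
Increase = 1102.5 − 122.5 = 980.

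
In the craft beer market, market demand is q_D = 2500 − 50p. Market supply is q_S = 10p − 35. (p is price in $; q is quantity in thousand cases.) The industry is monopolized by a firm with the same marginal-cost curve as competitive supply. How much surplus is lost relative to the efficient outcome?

$183.86 thousand

In inverse form: demand p = 50 − 0.02q, supply p = 3.5 + 0.1q.
Competitive equilibrium: 50 − 0.02q = 3.5 + 0.1q → q* = 387.5, p* = 42.25.
Marginal revenue: MR = 50 − 0.04q. Set MR = MC: 50 − 0.04q = 3.5 + 0.1q → q_m = 332.1429.
Price p_m = 50 − 0.02·332.1429 = 43.3571; MC(q_m) = 3.5 + 0.1·332.1429 = 36.7143.
Competitive q* = 387.5, so Δq = 55.3571; wedge = 43.3571 − 36.7143 = 6.6428.
DWL = ½ × 55.3571 × 6.6428 = $183.86 thousand.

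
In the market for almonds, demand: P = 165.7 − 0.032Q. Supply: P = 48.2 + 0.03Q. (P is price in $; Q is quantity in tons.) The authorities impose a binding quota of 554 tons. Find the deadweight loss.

$55760.12

Competitive equilibrium: 165.7 − 0.032Q = 48.2 + 0.03Q → Q* = 1895.1613, P* = 105.0548.
At Q = 554: demand price = 165.7 − 0.032·554 = 147.972; supply price = 48.2 + 0.03·554 = 64.82.
ΔQ = 1895.1613 − 554 = 1341.1613; wedge = 147.972 − 64.82 = 83.152.
The triangle = ½ × 1341.1613 × 83.152 = $55760.12.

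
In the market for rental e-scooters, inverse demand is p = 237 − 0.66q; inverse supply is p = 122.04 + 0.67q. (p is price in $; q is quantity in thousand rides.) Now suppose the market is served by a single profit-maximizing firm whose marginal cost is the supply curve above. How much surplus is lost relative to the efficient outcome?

Competitive equilibrium: 237 − 0.66q = 122.04 + 0.67q → q* = 86.43609, p* = 179.95218.
Marginal revenue: MR = 237 − 1.32q. Set MR = MC: 237 − 1.32q = 122.04 + 0.67q → q_m = 57.76884.
Price p_m = 237 − 0.66·57.76884 = 198.87257; MC(q_m) = 122.04 + 0.67·57.76884 = 160.74512.
Competitive q* = 86.43609, so Δq = 28.66725; wedge = 198.87257 − 160.74512 = 38.12745.
Welfare loss = ½ × 28.66725 × 38.12745 = $546.50 thousand.

$546.50 thousand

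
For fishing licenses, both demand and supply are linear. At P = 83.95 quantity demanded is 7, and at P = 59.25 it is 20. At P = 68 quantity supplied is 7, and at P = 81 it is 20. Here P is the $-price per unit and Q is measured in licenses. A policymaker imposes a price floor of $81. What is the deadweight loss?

Demand slope = (59.25 − 83.95)/(20 − 7) = −1.9, so P = 97.25 − 1.9Q.
Supply slope = (81 − 68)/(20 − 7) = 1, so P = 61 + Q.
Competitive equilibrium: 97.25 − 1.9Q = 61 + Q → Q* = 12.5, P* = 73.5.
At the floor P = 81, quantity demanded = (97.25 − 81)/1.9 = 8.5526.
Sellers' marginal cost at Q' = 8.5526: 61 + 1·8.5526 = 69.5526.
ΔQ = 12.5 − 8.5526 = 3.9474; wedge = 81 − 69.5526 = 11.4474.
Deadweight loss = ½ × 3.9474 × 11.4474 = $22.59.

$22.59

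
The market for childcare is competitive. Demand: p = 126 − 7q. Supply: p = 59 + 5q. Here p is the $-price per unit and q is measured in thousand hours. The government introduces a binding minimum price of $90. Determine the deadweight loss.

Competitive equilibrium: 126 − 7q = 59 + 5q → q* = 5.5833, p* = 86.9167.
At the floor p = 90, quantity demanded = (126 − 90)/7 = 5.1429.
Sellers' marginal cost at q' = 5.1429: 59 + 5·5.1429 = 84.7145.
Δq = 5.5833 − 5.1429 = 0.4404; wedge = 90 − 84.7145 = 5.2855.
Welfare loss = ½ × 0.4404 × 5.2855 = $1.16 thousand.

$1.16 thousand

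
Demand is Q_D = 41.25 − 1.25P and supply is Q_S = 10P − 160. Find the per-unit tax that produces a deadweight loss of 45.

9

In inverse form: demand P = 33 − 0.8Q, supply P = 16 + 0.1Q.
Competitive equilibrium: 33 − 0.8Q = 16 + 0.1Q → Q* = 18.8889, P* = 17.8889.
A tax t gives ΔQ = t/0.9 and wedge t, so DWL = t²/1.8.
t²/1.8 = 45 → t² = 81 → t = 9.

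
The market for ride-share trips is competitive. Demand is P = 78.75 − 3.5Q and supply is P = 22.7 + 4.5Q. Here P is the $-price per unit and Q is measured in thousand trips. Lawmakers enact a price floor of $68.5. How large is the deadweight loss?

Competitive equilibrium: 78.75 − 3.5Q = 22.7 + 4.5Q → Q* = 7.0063, P* = 54.2281.
At the floor P = 68.5, quantity demanded = (78.75 − 68.5)/3.5 = 2.9286.
Sellers' marginal cost at Q' = 2.9286: 22.7 + 4.5·2.9286 = 35.8787.
ΔQ = 7.0063 − 2.9286 = 4.0777; wedge = 68.5 − 35.8787 = 32.6213.
DWL = ½ × 4.0777 × 32.6213 = $66.51 thousand.

$66.51 thousand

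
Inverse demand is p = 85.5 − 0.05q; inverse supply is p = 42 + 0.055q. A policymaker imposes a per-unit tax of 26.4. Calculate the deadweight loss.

3318.86

Competitive equilibrium: 85.5 − 0.05q = 42 + 0.055q → q* = 414.2857, p* = 64.7857.
With the tax, the buyer price exceeds the seller price by 26.4: (85.5 − 0.05q) − (42 + 0.055q) = 26.4 → q' = 162.8571.
Δq = 414.2857 − 162.8571 = 251.4286; the wedge equals the tax, 26.4.
Welfare loss = ½ × 251.4286 × 26.4 = 3318.86.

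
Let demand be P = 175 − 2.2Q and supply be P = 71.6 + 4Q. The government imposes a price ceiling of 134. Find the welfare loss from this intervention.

3.60

Competitive equilibrium: 175 − 2.2Q = 71.6 + 4Q → Q* = 16.6774, P* = 138.3097.
At the ceiling P = 134, quantity supplied = (134 − 71.6)/4 = 15.6.
Willingness to pay at Q' = 15.6: 175 − 2.2·15.6 = 140.68.
ΔQ = 16.6774 − 15.6 = 1.0774; wedge = 140.68 − 134 = 6.68.
Deadweight loss = ½ × 1.0774 × 6.68 = 3.60.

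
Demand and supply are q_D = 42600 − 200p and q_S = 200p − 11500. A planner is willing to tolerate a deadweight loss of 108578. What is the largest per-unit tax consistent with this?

46.6

In inverse form: demand p = 213 − 0.005q, supply p = 57.5 + 0.005q.
Competitive equilibrium: 213 − 0.005q = 57.5 + 0.005q → q* = 15550, p* = 135.25.
A tax t gives Δq = t/0.01 and wedge t, so DWL = t²/0.02.
t²/0.02 = 108578 → t² = 2171.56 → t = 46.6.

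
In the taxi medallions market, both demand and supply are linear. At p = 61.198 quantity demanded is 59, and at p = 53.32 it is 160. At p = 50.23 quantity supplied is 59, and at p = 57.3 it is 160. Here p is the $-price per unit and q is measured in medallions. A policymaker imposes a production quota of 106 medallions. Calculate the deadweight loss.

$54.38

Demand slope = (53.32 − 61.198)/(160 − 59) = −0.078, so p = 65.8 − 0.078q.
Supply slope = (57.3 − 50.23)/(160 − 59) = 0.07, so p = 46.1 + 0.07q.
Competitive equilibrium: 65.8 − 0.078q = 46.1 + 0.07q → q* = 133.1081, p* = 55.4176.
At q = 106: demand price = 65.8 − 0.078·106 = 57.532; supply price = 46.1 + 0.07·106 = 53.52.
Δq = 133.1081 − 106 = 27.1081; wedge = 57.532 − 53.52 = 4.012.
Welfare loss = ½ × 27.1081 × 4.012 = $54.38.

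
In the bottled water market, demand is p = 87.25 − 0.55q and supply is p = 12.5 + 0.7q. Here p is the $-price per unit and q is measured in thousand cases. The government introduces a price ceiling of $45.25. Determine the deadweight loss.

Competitive equilibrium: 87.25 − 0.55q = 12.5 + 0.7q → q* = 59.8, p* = 54.36.
At the ceiling p = 45.25, quantity supplied = (45.25 − 12.5)/0.7 = 46.7857.
Willingness to pay at q' = 46.7857: 87.25 − 0.55·46.7857 = 61.5179.
Δq = 59.8 − 46.7857 = 13.0143; wedge = 61.5179 − 45.25 = 16.2679.
Welfare loss = ½ × 13.0143 × 16.2679 = $105.86 thousand.

$105.86 thousand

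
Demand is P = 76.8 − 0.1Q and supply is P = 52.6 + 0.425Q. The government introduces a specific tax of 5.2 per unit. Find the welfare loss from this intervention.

25.75

Competitive equilibrium: 76.8 − 0.1Q = 52.6 + 0.425Q → Q* = 46.0952, P* = 72.1905.
With the tax, the buyer price exceeds the seller price by 5.2: (76.8 − 0.1Q) − (52.6 + 0.425Q) = 5.2 → Q' = 36.1905.
ΔQ = 46.0952 − 36.1905 = 9.9047; the wedge equals the tax, 5.2.
Deadweight loss = ½ × 9.9047 × 5.2 = 25.75.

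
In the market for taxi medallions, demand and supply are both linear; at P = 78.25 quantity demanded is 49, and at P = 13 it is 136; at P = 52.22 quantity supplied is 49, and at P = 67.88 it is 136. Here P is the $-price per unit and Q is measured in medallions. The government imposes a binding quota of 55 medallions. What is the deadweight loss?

$224.84

Demand slope = (13 − 78.25)/(136 − 49) = −0.75, so P = 115 − 0.75Q.
Supply slope = (67.88 − 52.22)/(136 − 49) = 0.18, so P = 43.4 + 0.18Q.
Competitive equilibrium: 115 − 0.75Q = 43.4 + 0.18Q → Q* = 76.9892, P* = 57.2581.
At Q = 55: demand price = 115 − 0.75·55 = 73.75; supply price = 43.4 + 0.18·55 = 53.3.
ΔQ = 76.9892 − 55 = 21.9892; wedge = 73.75 − 53.3 = 20.45.
Deadweight loss = ½ × 21.9892 × 20.45 = $224.84.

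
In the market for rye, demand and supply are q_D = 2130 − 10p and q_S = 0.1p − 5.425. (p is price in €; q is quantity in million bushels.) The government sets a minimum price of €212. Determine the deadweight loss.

In inverse form: demand p = 213 − 0.1q, supply p = 54.25 + 10q.
Competitive equilibrium: 213 − 0.1q = 54.25 + 10q → q* = 15.7178, p* = 211.4282.
At the floor p = 212, quantity demanded = (213 − 212)/0.1 = 10.
Sellers' marginal cost at q' = 10: 54.25 + 10·10 = 154.25.
Δq = 15.7178 − 10 = 5.7178; wedge = 212 − 154.25 = 57.75.
DWL = ½ × 5.7178 × 57.75 = €165.10 million.

€165.10 million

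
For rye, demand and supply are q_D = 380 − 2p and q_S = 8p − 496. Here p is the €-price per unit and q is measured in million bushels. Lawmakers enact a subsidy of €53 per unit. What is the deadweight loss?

€2247.20 million

In inverse form: demand p = 190 − 0.5q, supply p = 62 + 0.125q.
Competitive equilibrium: 190 − 0.5q = 62 + 0.125q → q* = 204.8, p* = 87.6.
The subsidy lowers effective supply by 53: p = 9 + 0.125q.
New quantity: 190 − 0.5q = 9 + 0.125q → q' = 289.6.
Overproduction Δq = 289.6 − 204.8 = 84.8; wedge = subsidy = 53.
Deadweight loss = ½ × 84.8 × 53 = €2247.20 million.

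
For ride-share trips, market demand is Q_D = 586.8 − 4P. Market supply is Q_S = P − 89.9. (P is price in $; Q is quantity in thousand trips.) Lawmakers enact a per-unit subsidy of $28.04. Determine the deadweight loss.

In inverse form: demand P = 146.7 − 0.25Q, supply P = 89.9 + Q.
Competitive equilibrium: 146.7 − 0.25Q = 89.9 + Q → Q* = 45.44, P* = 135.34.
The subsidy lowers effective supply by 28.04: P = 61.86 + Q.
New quantity: 146.7 − 0.25Q = 61.86 + Q → Q' = 67.872.
Overproduction ΔQ = 67.872 − 45.44 = 22.432; wedge = subsidy = 28.04.
DWL = ½ × 22.432 × 28.04 = $314.50 thousand.

$314.50 thousand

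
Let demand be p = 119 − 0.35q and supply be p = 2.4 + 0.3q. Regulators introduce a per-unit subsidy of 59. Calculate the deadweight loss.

2677.69

Competitive equilibrium: 119 − 0.35q = 2.4 + 0.3q → q* = 179.3846, p* = 56.2154.
The subsidy lowers effective supply by 59: p = 0.3q − 56.6.
New quantity: 119 − 0.35q = 0.3q − 56.6 → q' = 270.1538.
Overproduction Δq = 270.1538 − 179.3846 = 90.7692; wedge = subsidy = 59.
Deadweight loss = ½ × 90.7692 × 59 = 2677.69.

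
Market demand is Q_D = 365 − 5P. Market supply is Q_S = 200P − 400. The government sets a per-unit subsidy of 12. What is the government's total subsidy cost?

In inverse form: demand P = 73 − 0.2Q, supply P = 2 + 0.005Q.
Competitive equilibrium: 73 − 0.2Q = 2 + 0.005Q → Q* = 346.3415, P* = 3.7317.
The subsidy lowers effective supply by 12: P = 0.005Q − 10.
New quantity: 73 − 0.2Q = 0.005Q − 10 → Q' = 404.878.
Total subsidy cost = 12 × 404.878 = 4858.54.

4858.54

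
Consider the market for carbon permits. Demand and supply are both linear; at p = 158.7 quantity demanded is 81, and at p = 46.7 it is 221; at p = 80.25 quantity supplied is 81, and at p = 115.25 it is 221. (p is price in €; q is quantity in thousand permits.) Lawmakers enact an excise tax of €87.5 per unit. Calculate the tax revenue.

€6333.33 thousand

Demand slope = (46.7 − 158.7)/(221 − 81) = −0.8, so p = 223.5 − 0.8q.
Supply slope = (115.25 − 80.25)/(221 − 81) = 0.25, so p = 60 + 0.25q.
Competitive equilibrium: 223.5 − 0.8q = 60 + 0.25q → q* = 155.71429, p* = 98.92857.
With the tax, the buyer price exceeds the seller price by 87.5: (223.5 − 0.8q) − (60 + 0.25q) = 87.5 → q' = 72.38095.
Tax revenue = 87.5 × 72.38095 = €6333.33 thousand.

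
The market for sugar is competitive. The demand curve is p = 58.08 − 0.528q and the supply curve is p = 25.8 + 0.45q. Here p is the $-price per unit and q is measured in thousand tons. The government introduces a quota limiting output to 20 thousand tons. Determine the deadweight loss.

$82.72 thousand

Competitive equilibrium: 58.08 − 0.528q = 25.8 + 0.45q → q* = 33.0061, p* = 40.6528.
At q = 20: demand price = 58.08 − 0.528·20 = 47.52; supply price = 25.8 + 0.45·20 = 34.8.
Δq = 33.0061 − 20 = 13.0061; wedge = 47.52 − 34.8 = 12.72.
DWL = ½ × 13.0061 × 12.72 = $82.72 thousand.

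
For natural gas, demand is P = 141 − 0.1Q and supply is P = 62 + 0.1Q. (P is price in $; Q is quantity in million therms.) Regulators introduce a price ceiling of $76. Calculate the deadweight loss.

$6502.50 million

Competitive equilibrium: 141 − 0.1Q = 62 + 0.1Q → Q* = 395, P* = 101.5.
At the ceiling P = 76, quantity supplied = (76 − 62)/0.1 = 140.
Willingness to pay at Q' = 140: 141 − 0.1·140 = 127.
ΔQ = 395 − 140 = 255; wedge = 127 − 76 = 51.
Deadweight loss = ½ × 255 × 51 = $6502.50 million.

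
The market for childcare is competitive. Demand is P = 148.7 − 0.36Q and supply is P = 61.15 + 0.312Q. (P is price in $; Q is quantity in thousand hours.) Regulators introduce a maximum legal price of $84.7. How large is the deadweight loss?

Competitive equilibrium: 148.7 − 0.36Q = 61.15 + 0.312Q → Q* = 130.2827, P* = 101.7982.
At the ceiling P = 84.7, quantity supplied = (84.7 − 61.15)/0.312 = 75.4808.
Willingness to pay at Q' = 75.4808: 148.7 − 0.36·75.4808 = 121.5269.
ΔQ = 130.2827 − 75.4808 = 54.8019; wedge = 121.5269 − 84.7 = 36.8269.
DWL = ½ × 54.8019 × 36.8269 = $1009.09 thousand.

$1009.09 thousand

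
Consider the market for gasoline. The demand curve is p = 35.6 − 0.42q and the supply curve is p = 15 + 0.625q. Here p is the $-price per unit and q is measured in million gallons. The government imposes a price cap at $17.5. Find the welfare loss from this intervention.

$129 million

Competitive equilibrium: 35.6 − 0.42q = 15 + 0.625q → q* = 19.7129, p* = 27.3206.
At the ceiling p = 17.5, quantity supplied = (17.5 − 15)/0.625 = 4.
Willingness to pay at q' = 4: 35.6 − 0.42·4 = 33.92.
Δq = 19.7129 − 4 = 15.7129; wedge = 33.92 − 17.5 = 16.42.
Deadweight loss = ½ × 15.7129 × 16.42 = $129 million.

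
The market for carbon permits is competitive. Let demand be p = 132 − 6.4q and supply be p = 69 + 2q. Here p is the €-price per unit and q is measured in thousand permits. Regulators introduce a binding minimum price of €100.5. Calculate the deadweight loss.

€27.92 thousand

Competitive equilibrium: 132 − 6.4q = 69 + 2q → q* = 7.5, p* = 84.
At the floor p = 100.5, quantity demanded = (132 − 100.5)/6.4 = 4.9219.
Sellers' marginal cost at q' = 4.9219: 69 + 2·4.9219 = 78.8438.
Δq = 7.5 − 4.9219 = 2.5781; wedge = 100.5 − 78.8438 = 21.6562.
Welfare loss = ½ × 2.5781 × 21.6562 = €27.92 thousand.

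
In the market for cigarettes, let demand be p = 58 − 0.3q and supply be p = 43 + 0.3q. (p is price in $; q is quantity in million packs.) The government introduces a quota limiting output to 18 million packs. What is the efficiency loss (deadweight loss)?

$14.70 million

Competitive equilibrium: 58 − 0.3q = 43 + 0.3q → q* = 25, p* = 50.5.
At q = 18: demand price = 58 − 0.3·18 = 52.6; supply price = 43 + 0.3·18 = 48.4.
Δq = 25 − 18 = 7; wedge = 52.6 − 48.4 = 4.2.
Deadweight loss = ½ × 7 × 4.2 = $14.70 million.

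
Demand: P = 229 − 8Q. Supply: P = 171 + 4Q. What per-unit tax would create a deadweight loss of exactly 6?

Competitive equilibrium: 229 − 8Q = 171 + 4Q → Q* = 4.8333, P* = 190.3333.
A tax t gives ΔQ = t/12 and wedge t, so DWL = t²/24.
t²/24 = 6 → t² = 144 → t = 12.

12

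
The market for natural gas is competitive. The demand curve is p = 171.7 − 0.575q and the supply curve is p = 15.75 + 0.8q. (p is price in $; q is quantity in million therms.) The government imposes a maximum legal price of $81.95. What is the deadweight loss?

$646.62 million

Competitive equilibrium: 171.7 − 0.575q = 15.75 + 0.8q → q* = 113.4182, p* = 106.4845.
At the ceiling p = 81.95, quantity supplied = (81.95 − 15.75)/0.8 = 82.75.
Willingness to pay at q' = 82.75: 171.7 − 0.575·82.75 = 124.1188.
Δq = 113.4182 − 82.75 = 30.6682; wedge = 124.1188 − 81.95 = 42.1688.
Deadweight loss = ½ × 30.6682 × 42.1688 = $646.62 million.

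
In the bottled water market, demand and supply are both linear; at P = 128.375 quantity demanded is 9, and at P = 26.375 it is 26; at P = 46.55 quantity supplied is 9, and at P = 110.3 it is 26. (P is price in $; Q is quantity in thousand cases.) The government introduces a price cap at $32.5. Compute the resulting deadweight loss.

$718.35 thousand

Demand slope = (26.375 − 128.375)/(26 − 9) = −6, so P = 182.375 − 6Q.
Supply slope = (110.3 − 46.55)/(26 − 9) = 3.75, so P = 12.8 + 3.75Q.
Competitive equilibrium: 182.375 − 6Q = 12.8 + 3.75Q → Q* = 17.39231, P* = 78.02115.
At the ceiling P = 32.5, quantity supplied = (32.5 − 12.8)/3.75 = 5.25333.
Willingness to pay at Q' = 5.25333: 182.375 − 6·5.25333 = 150.85502.
ΔQ = 17.39231 − 5.25333 = 12.13898; wedge = 150.85502 − 32.5 = 118.35502.
DWL = ½ × 12.13898 × 118.35502 = $718.35 thousand.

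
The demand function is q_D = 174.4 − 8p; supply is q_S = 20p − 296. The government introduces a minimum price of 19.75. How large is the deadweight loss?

In inverse form: demand p = 21.8 − 0.125q, supply p = 14.8 + 0.05q.
Competitive equilibrium: 21.8 − 0.125q = 14.8 + 0.05q → q* = 40, p* = 16.8.
At the floor p = 19.75, quantity demanded = (21.8 − 19.75)/0.125 = 16.4.
Sellers' marginal cost at q' = 16.4: 14.8 + 0.05·16.4 = 15.62.
Δq = 40 − 16.4 = 23.6; wedge = 19.75 − 15.62 = 4.13.
The triangle = ½ × 23.6 × 4.13 = 48.734.

48.734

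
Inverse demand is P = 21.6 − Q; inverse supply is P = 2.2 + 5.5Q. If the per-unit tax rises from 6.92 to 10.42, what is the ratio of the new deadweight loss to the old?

2.267

Competitive equilibrium: 21.6 − Q = 2.2 + 5.5Q → Q* = 2.9846, P* = 18.6154.
For a per-unit tax t: ΔQ = t/6.5, so DWL = ½·t·(t/6.5) = t²/13.
At t = 6.92: DWL = 3.684. At t = 10.42: DWL = 8.352.
Ratio = (10.42/6.92)² = 2.267.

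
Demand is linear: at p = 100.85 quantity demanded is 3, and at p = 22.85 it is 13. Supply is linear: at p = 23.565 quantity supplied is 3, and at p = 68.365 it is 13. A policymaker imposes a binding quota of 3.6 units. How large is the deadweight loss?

Demand slope = (22.85 − 100.85)/(13 − 3) = −7.8, so p = 124.25 − 7.8q.
Supply slope = (68.365 − 23.565)/(13 − 3) = 4.48, so p = 10.125 + 4.48q.
Competitive equilibrium: 124.25 − 7.8q = 10.125 + 4.48q → q* = 9.2936, p* = 51.7602.
At q = 3.6: demand price = 124.25 − 7.8·3.6 = 96.17; supply price = 10.125 + 4.48·3.6 = 26.253.
Δq = 9.2936 − 3.6 = 5.6936; wedge = 96.17 − 26.253 = 69.917.
The triangle = ½ × 5.6936 × 69.917 = 199.04.

199.04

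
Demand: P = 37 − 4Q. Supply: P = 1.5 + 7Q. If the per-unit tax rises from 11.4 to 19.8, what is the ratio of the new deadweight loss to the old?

3.017

Competitive equilibrium: 37 − 4Q = 1.5 + 7Q → Q* = 3.2273, P* = 24.0909.
For a per-unit tax t: ΔQ = t/11, so DWL = ½·t·(t/11) = t²/22.
At t = 11.4: DWL = 5.907. At t = 19.8: DWL = 17.82.
Ratio = (19.8/11.4)² = 3.017.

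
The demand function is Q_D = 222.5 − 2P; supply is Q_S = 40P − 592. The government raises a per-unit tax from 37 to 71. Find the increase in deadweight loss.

3497.14

In inverse form: demand P = 111.25 − 0.5Q, supply P = 14.8 + 0.025Q.
Competitive equilibrium: 111.25 − 0.5Q = 14.8 + 0.025Q → Q* = 183.7143, P* = 19.3929.
For a per-unit tax t: ΔQ = t/0.525, so DWL = ½·t·(t/0.525) = t²/1.05.
At t = 37: DWL = 1303.81. At t = 71: DWL = 4800.952.
Increase = 4800.952 − 1303.81 = 3497.14.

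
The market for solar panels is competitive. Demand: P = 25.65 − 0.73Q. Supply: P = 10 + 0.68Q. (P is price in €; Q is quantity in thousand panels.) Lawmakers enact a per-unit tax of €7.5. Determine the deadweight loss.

Competitive equilibrium: 25.65 − 0.73Q = 10 + 0.68Q → Q* = 11.0993, P* = 17.5475.
With the tax, the buyer price exceeds the seller price by 7.5: (25.65 − 0.73Q) − (10 + 0.68Q) = 7.5 → Q' = 5.7801.
ΔQ = 11.0993 − 5.7801 = 5.3192; the wedge equals the tax, 7.5.
Welfare loss = ½ × 5.3192 × 7.5 = €19.95 thousand.

€19.95 thousand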